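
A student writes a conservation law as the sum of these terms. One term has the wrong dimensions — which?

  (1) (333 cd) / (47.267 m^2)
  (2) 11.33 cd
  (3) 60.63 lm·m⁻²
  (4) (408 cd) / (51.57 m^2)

(2)

In SI base units:
  (1) [cd] / [m²] = m⁻²·cd
  (2) cd
  (3) lm·m⁻² = cd·m⁻² = m⁻²·cd
  (4) [cd] / [m²] = m⁻²·cd
All reduce to m⁻²·cd except (2), which is cd.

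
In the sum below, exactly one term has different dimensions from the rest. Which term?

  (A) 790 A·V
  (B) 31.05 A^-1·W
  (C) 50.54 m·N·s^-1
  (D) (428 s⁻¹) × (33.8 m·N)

In SI base units:
  (A) V·A = J·C⁻¹·A = kg·m²·s⁻³
  (B) W·A⁻¹ = J·s⁻¹·A⁻¹ = kg·m²·s⁻³·A⁻¹
  (C) N·m·s⁻¹ = kg·m·s⁻²·m·s⁻¹ = kg·m²·s⁻³
  (D) [s⁻¹] · [kg·m²·s⁻²] = kg·m²·s⁻³
All reduce to kg·m²·s⁻³ except (B), which is kg·m²·s⁻³·A⁻¹.

(B)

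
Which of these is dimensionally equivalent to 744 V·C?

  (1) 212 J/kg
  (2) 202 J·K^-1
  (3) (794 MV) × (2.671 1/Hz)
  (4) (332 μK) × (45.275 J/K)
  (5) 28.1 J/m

Reference: C·V = s·A·J·C⁻¹ = kg·m²·s⁻².
Each option:
  (1) J·kg⁻¹ = N·m·kg⁻¹ = m²·s⁻²
  (2) J·K⁻¹ = N·m·K⁻¹ = kg·m²·s⁻²·K⁻¹
  (3) [kg·m²·s⁻³·A⁻¹] · [s] = kg·m²·s⁻²·A⁻¹
  (4) [K] · [kg·m²·s⁻²·K⁻¹] = kg·m²·s⁻²  ← same
  (5) J·m⁻¹ = N·m·m⁻¹ = kg·m·s⁻²
Only (4) matches kg·m²·s⁻².

(4)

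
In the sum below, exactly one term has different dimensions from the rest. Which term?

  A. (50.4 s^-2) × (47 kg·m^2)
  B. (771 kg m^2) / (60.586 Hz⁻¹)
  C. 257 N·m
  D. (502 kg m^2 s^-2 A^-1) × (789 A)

Dimensions:
  A. [s⁻²] · [kg·m²] = kg·m²·s⁻²
  B. [kg·m²] / [s] = kg·m²·s⁻¹
  C. N·m = kg·m·s⁻²·m = kg·m²·s⁻²
  D. [kg·m²·s⁻²·A⁻¹] · [A] = kg·m²·s⁻²
All reduce to kg·m²·s⁻² except B., which is kg·m²·s⁻¹.

B.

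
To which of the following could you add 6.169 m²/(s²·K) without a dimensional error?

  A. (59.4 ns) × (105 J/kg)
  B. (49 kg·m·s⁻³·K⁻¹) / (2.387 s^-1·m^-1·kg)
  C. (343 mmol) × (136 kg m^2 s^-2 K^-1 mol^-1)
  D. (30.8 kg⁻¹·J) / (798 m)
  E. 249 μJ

Reference: m²·s⁻²·K⁻¹.
Each option:
  A. [s] · [m²·s⁻²] = m²·s⁻¹
  B. [kg·m·s⁻³·K⁻¹] / [kg·m⁻¹·s⁻¹] = m²·s⁻²·K⁻¹  ← same
  C. [mol] · [kg·m²·s⁻²·K⁻¹·mol⁻¹] = kg·m²·s⁻²·K⁻¹
  D. [m²·s⁻²] / [m] = m·s⁻²
  E. J = N·m = kg·m²·s⁻²
Only B. matches m²·s⁻²·K⁻¹.

B.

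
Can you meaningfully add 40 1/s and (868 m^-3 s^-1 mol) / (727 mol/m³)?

Yes

Dimensions:
  40 1/s:  s⁻¹
  (868 m^-3 s^-1 mol) / (727 mol/m³):  [m⁻³·s⁻¹·mol] / [m⁻³·mol] = s⁻¹
Both are s⁻¹, so they have the same dimensions and can be added.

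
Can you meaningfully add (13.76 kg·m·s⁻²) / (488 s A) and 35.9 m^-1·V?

Yes

In SI base units:
  (13.76 kg·m·s⁻²) / (488 s A):  [kg·m·s⁻²] / [s·A] = kg·m·s⁻³·A⁻¹
  35.9 m^-1·V:  V·m⁻¹ = J·C⁻¹·m⁻¹ = kg·m·s⁻³·A⁻¹
Both are kg·m·s⁻³·A⁻¹, so they have the same dimensions and can be added.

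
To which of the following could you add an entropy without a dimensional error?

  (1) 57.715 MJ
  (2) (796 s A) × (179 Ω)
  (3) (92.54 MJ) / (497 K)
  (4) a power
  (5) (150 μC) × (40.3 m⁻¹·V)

Reference: [entropy] = kg·m²·s⁻²·K⁻¹.
Each option:
  (1) J = N·m = kg·m²·s⁻²
  (2) [s·A] · [kg·m²·s⁻³·A⁻²] = kg·m²·s⁻²·A⁻¹
  (3) [kg·m²·s⁻²] / [K] = kg·m²·s⁻²·K⁻¹  ← same
  (4) [power] = kg·m²·s⁻³
  (5) [s·A] · [kg·m·s⁻³·A⁻¹] = kg·m·s⁻²
Only (3) matches kg·m²·s⁻²·K⁻¹.

(3)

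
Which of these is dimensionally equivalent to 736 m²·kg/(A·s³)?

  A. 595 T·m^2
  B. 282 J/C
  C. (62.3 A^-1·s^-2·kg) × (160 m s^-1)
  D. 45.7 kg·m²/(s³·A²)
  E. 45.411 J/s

Reference: kg·m²·s⁻³·A⁻¹.
Each option:
  A. T·m² = Wb·m⁻²·m² = kg·m²·s⁻²·A⁻¹
  B. J·C⁻¹ = N·m·(s·A)⁻¹ = kg·m²·s⁻³·A⁻¹  ← same
  C. [kg·s⁻²·A⁻¹] · [m·s⁻¹] = kg·m·s⁻³·A⁻¹
  D. kg·m²·s⁻³·A⁻²
  E. J·s⁻¹ = N·m·s⁻¹ = kg·m²·s⁻³
Only B. matches kg·m²·s⁻³·A⁻¹.

B.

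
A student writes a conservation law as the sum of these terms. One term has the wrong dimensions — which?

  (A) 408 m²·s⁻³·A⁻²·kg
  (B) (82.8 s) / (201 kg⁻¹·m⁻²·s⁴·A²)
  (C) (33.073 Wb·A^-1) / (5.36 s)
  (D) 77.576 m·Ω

Reduce each to base SI dimensions:
  (A) kg·m²·s⁻³·A⁻²
  (B) [s] / [kg⁻¹·m⁻²·s⁴·A²] = kg·m²·s⁻³·A⁻²
  (C) [kg·m²·s⁻²·A⁻²] / [s] = kg·m²·s⁻³·A⁻²
  (D) Ω·m = V·A⁻¹·m = kg·m³·s⁻³·A⁻²
All reduce to kg·m²·s⁻³·A⁻² except (D), which is kg·m³·s⁻³·A⁻².

(D)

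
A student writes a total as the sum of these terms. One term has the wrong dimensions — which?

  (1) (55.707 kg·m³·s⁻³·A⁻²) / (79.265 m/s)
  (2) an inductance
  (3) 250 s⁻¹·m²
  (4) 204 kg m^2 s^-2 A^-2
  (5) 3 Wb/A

In SI base units:
  (1) [kg·m³·s⁻³·A⁻²] / [m·s⁻¹] = kg·m²·s⁻²·A⁻²
  (2) [inductance] = kg·m²·s⁻²·A⁻²
  (3) m²·s⁻¹
  (4) kg·m²·s⁻²·A⁻²
  (5) Wb·A⁻¹ = V·s·A⁻¹ = kg·m²·s⁻²·A⁻²
All reduce to kg·m²·s⁻²·A⁻² except (3), which is m²·s⁻¹.

(3)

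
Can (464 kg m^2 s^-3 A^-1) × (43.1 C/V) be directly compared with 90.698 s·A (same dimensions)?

Yes

Dimensions:
  (464 kg m^2 s^-3 A^-1) × (43.1 C/V):  [kg·m²·s⁻³·A⁻¹] · [kg⁻¹·m⁻²·s⁴·A²] = s·A
  90.698 s·A:  A·s = s·A
Both are s·A, so they have the same dimensions and can be added.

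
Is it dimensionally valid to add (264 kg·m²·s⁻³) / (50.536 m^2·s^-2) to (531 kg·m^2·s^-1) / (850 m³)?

No

Expand each in SI base units:
  (264 kg·m²·s⁻³) / (50.536 m^2·s^-2):  [kg·m²·s⁻³] / [m²·s⁻²] = kg·s⁻¹
  (531 kg·m^2·s^-1) / (850 m³):  [kg·m²·s⁻¹] / [m³] = kg·m⁻¹·s⁻¹
kg·s⁻¹ ≠ kg·m⁻¹·s⁻¹, so they cannot be added.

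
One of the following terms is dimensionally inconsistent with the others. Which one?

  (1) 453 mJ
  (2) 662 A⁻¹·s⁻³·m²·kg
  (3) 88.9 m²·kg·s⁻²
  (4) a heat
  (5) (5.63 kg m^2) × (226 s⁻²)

(2)

In SI base units:
  (1) J = N·m = kg·m²·s⁻²
  (2) kg·m²·s⁻³·A⁻¹
  (3) kg·m²·s⁻²
  (4) [heat] = kg·m²·s⁻²
  (5) [kg·m²] · [s⁻²] = kg·m²·s⁻²
All reduce to kg·m²·s⁻² except (2), which is kg·m²·s⁻³·A⁻¹.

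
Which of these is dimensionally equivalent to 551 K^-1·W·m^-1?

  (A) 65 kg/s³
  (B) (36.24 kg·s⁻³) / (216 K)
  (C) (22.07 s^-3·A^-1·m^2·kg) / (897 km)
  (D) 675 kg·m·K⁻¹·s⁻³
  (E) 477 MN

Reference: W·m⁻¹·K⁻¹ = J·s⁻¹·m⁻¹·K⁻¹ = kg·m·s⁻³·K⁻¹.
Each option:
  (A) kg·s⁻³
  (B) [kg·s⁻³] / [K] = kg·s⁻³·K⁻¹
  (C) [kg·m²·s⁻³·A⁻¹] / [m] = kg·m·s⁻³·A⁻¹
  (D) kg·m·s⁻³·K⁻¹  ← same
  (E) N = kg·m·s⁻²
Only (D) matches kg·m·s⁻³·K⁻¹.

(D)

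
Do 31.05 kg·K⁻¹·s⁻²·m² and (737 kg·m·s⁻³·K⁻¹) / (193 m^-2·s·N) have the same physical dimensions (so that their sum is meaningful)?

Reduce each to base SI dimensions:
  31.05 kg·K⁻¹·s⁻²·m²:  kg·m²·s⁻²·K⁻¹
  (737 kg·m·s⁻³·K⁻¹) / (193 m^-2·s·N):  [kg·m·s⁻³·K⁻¹] / [kg·m⁻¹·s⁻¹] = m²·s⁻²·K⁻¹
kg·m²·s⁻²·K⁻¹ ≠ m²·s⁻²·K⁻¹, so they cannot be added.

No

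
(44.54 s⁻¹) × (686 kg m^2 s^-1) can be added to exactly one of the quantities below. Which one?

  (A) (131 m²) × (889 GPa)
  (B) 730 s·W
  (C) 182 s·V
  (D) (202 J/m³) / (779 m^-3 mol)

Reference: [s⁻¹] · [kg·m²·s⁻¹] = kg·m²·s⁻².
Each option:
  (A) [m²] · [kg·m⁻¹·s⁻²] = kg·m·s⁻²
  (B) W·s = J·s⁻¹·s = kg·m²·s⁻²  ← same
  (C) V·s = J·C⁻¹·s = kg·m²·s⁻²·A⁻¹
  (D) [kg·m⁻¹·s⁻²] / [m⁻³·mol] = kg·m²·s⁻²·mol⁻¹
Only (B) matches kg·m²·s⁻².

(B)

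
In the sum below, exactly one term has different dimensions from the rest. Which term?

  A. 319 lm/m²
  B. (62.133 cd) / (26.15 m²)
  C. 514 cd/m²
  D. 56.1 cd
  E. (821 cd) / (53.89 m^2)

D.

Expand each in SI base units:
  A. lm·m⁻² = cd·m⁻² = m⁻²·cd
  B. [cd] / [m²] = m⁻²·cd
  C. cd·m⁻² = m⁻²·cd
  D. cd
  E. [cd] / [m²] = m⁻²·cd
All reduce to m⁻²·cd except D., which is cd.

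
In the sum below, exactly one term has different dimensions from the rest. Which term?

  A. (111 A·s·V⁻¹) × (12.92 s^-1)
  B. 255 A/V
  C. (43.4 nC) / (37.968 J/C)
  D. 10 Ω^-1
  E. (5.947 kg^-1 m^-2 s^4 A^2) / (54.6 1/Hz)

C.

Expand each in SI base units:
  A. [kg⁻¹·m⁻²·s⁴·A²] · [s⁻¹] = kg⁻¹·m⁻²·s³·A²
  B. A·V⁻¹ = A·(J·C⁻¹)⁻¹ = kg⁻¹·m⁻²·s³·A²
  C. [s·A] / [kg·m²·s⁻³·A⁻¹] = kg⁻¹·m⁻²·s⁴·A²
  D. Ω⁻¹ = (V·A⁻¹)⁻¹ = kg⁻¹·m⁻²·s³·A²
  E. [kg⁻¹·m⁻²·s⁴·A²] / [s] = kg⁻¹·m⁻²·s³·A²
All reduce to kg⁻¹·m⁻²·s³·A² except C., which is kg⁻¹·m⁻²·s⁴·A².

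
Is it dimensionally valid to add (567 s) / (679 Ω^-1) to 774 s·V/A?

In SI base units:
  (567 s) / (679 Ω^-1):  [s] / [kg⁻¹·m⁻²·s³·A²] = kg·m²·s⁻²·A⁻²
  774 s·V/A:  V·s·A⁻¹ = J·C⁻¹·s·A⁻¹ = kg·m²·s⁻²·A⁻²
Both are kg·m²·s⁻²·A⁻², so they have the same dimensions and can be added.

Yes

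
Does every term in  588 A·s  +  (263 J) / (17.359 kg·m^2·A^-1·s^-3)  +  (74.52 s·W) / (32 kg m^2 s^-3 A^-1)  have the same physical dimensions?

Yes

Reduce each to base SI dimensions:
  588 A·s:  A·s = s·A
  (263 J) / (17.359 kg·m^2·A^-1·s^-3):  [kg·m²·s⁻²] / [kg·m²·s⁻³·A⁻¹] = s·A
  (74.52 s·W) / (32 kg m^2 s^-3 A^-1):  [kg·m²·s⁻²] / [kg·m²·s⁻³·A⁻¹] = s·A
Every term reduces to s·A.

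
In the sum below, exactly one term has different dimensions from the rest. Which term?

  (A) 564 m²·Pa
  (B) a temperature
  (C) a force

Expand each in SI base units:
  (A) Pa·m² = N·m⁻²·m² = kg·m·s⁻²
  (B) [temperature] = K
  (C) [force] = kg·m·s⁻²
All reduce to kg·m·s⁻² except (B), which is K.

(B)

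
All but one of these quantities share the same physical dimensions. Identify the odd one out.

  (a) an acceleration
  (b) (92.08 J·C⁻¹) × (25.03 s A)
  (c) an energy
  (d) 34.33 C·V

Dimensions:
  (a) [acceleration] = m·s⁻²
  (b) [kg·m²·s⁻³·A⁻¹] · [s·A] = kg·m²·s⁻²
  (c) [energy] = kg·m²·s⁻²
  (d) C·V = s·A·J·C⁻¹ = kg·m²·s⁻²
All reduce to kg·m²·s⁻² except (a), which is m·s⁻².

(a)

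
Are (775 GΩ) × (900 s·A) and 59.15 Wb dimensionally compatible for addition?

Yes

Expand each in SI base units:
  (775 GΩ) × (900 s·A):  [kg·m²·s⁻³·A⁻²] · [s·A] = kg·m²·s⁻²·A⁻¹
  59.15 Wb:  Wb = V·s = kg·m²·s⁻²·A⁻¹
Both are kg·m²·s⁻²·A⁻¹, so they have the same dimensions and can be added.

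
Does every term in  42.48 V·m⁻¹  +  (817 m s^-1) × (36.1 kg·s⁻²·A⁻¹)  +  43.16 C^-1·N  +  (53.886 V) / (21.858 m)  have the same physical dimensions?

Yes

In SI base units:
  42.48 V·m⁻¹:  V·m⁻¹ = J·C⁻¹·m⁻¹ = kg·m·s⁻³·A⁻¹
  (817 m s^-1) × (36.1 kg·s⁻²·A⁻¹):  [m·s⁻¹] · [kg·s⁻²·A⁻¹] = kg·m·s⁻³·A⁻¹
  43.16 C^-1·N:  N·C⁻¹ = kg·m·s⁻²·(s·A)⁻¹ = kg·m·s⁻³·A⁻¹
  (53.886 V) / (21.858 m):  [kg·m²·s⁻³·A⁻¹] / [m] = kg·m·s⁻³·A⁻¹
Every term reduces to kg·m·s⁻³·A⁻¹.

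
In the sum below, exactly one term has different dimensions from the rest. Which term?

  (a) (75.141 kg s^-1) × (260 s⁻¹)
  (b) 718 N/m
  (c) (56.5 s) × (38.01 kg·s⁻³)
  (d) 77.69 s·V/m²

Dimensions:
  (a) [kg·s⁻¹] · [s⁻¹] = kg·s⁻²
  (b) N·m⁻¹ = kg·m·s⁻²·m⁻¹ = kg·s⁻²
  (c) [s] · [kg·s⁻³] = kg·s⁻²
  (d) V·s·m⁻² = J·C⁻¹·s·m⁻² = kg·s⁻²·A⁻¹
All reduce to kg·s⁻² except (d), which is kg·s⁻²·A⁻¹.

(d)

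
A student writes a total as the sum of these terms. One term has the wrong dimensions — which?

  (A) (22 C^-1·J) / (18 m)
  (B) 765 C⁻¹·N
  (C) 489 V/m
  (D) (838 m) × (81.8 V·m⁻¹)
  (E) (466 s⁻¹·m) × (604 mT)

In SI base units:
  (A) [kg·m²·s⁻³·A⁻¹] / [m] = kg·m·s⁻³·A⁻¹
  (B) N·C⁻¹ = kg·m·s⁻²·(s·A)⁻¹ = kg·m·s⁻³·A⁻¹
  (C) V·m⁻¹ = J·C⁻¹·m⁻¹ = kg·m·s⁻³·A⁻¹
  (D) [m] · [kg·m·s⁻³·A⁻¹] = kg·m²·s⁻³·A⁻¹
  (E) [m·s⁻¹] · [kg·s⁻²·A⁻¹] = kg·m·s⁻³·A⁻¹
All reduce to kg·m·s⁻³·A⁻¹ except (D), which is kg·m²·s⁻³·A⁻¹.

(D)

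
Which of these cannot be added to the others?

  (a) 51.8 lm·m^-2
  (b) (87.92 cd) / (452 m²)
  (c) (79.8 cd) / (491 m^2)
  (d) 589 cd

(d)

Expand each in SI base units:
  (a) lm·m⁻² = cd·m⁻² = m⁻²·cd
  (b) [cd] / [m²] = m⁻²·cd
  (c) [cd] / [m²] = m⁻²·cd
  (d) cd
All reduce to m⁻²·cd except (d), which is cd.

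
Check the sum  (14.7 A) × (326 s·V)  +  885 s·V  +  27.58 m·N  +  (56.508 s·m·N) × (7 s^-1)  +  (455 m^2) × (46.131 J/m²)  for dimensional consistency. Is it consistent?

Reduce each to base SI dimensions:
  (14.7 A) × (326 s·V):  [A] · [kg·m²·s⁻²·A⁻¹] = kg·m²·s⁻²
  885 s·V:  V·s = J·C⁻¹·s = kg·m²·s⁻²·A⁻¹
  27.58 m·N:  N·m = kg·m·s⁻²·m = kg·m²·s⁻²
  (56.508 s·m·N) × (7 s^-1):  [kg·m²·s⁻¹] · [s⁻¹] = kg·m²·s⁻²
  (455 m^2) × (46.131 J/m²):  [m²] · [kg·s⁻²] = kg·m²·s⁻²
The terms do not share a single dimension (kg·m²·s⁻² vs kg·m²·s⁻²·A⁻¹).

No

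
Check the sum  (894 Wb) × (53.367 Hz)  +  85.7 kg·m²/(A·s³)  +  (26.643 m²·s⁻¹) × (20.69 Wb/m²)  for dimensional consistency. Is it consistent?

Expand each in SI base units:
  (894 Wb) × (53.367 Hz):  [kg·m²·s⁻²·A⁻¹] · [s⁻¹] = kg·m²·s⁻³·A⁻¹
  85.7 kg·m²/(A·s³):  kg·m²·s⁻³·A⁻¹
  (26.643 m²·s⁻¹) × (20.69 Wb/m²):  [m²·s⁻¹] · [kg·s⁻²·A⁻¹] = kg·m²·s⁻³·A⁻¹
Every term reduces to kg·m²·s⁻³·A⁻¹.

Yes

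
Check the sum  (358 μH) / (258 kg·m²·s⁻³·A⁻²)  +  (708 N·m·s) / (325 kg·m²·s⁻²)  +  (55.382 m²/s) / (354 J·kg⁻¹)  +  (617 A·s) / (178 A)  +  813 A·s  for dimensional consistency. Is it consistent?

No

Expand each in SI base units:
  (358 μH) / (258 kg·m²·s⁻³·A⁻²):  [kg·m²·s⁻²·A⁻²] / [kg·m²·s⁻³·A⁻²] = s
  (708 N·m·s) / (325 kg·m²·s⁻²):  [kg·m²·s⁻¹] / [kg·m²·s⁻²] = s
  (55.382 m²/s) / (354 J·kg⁻¹):  [m²·s⁻¹] / [m²·s⁻²] = s
  (617 A·s) / (178 A):  [s·A] / [A] = s
  813 A·s:  A·s = s·A
The terms do not share a single dimension (s vs s·A).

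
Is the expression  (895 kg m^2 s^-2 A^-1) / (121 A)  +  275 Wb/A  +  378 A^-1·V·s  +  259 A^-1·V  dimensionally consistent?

Expand each in SI base units:
  (895 kg m^2 s^-2 A^-1) / (121 A):  [kg·m²·s⁻²·A⁻¹] / [A] = kg·m²·s⁻²·A⁻²
  275 Wb/A:  Wb·A⁻¹ = V·s·A⁻¹ = kg·m²·s⁻²·A⁻²
  378 A^-1·V·s:  V·s·A⁻¹ = J·C⁻¹·s·A⁻¹ = kg·m²·s⁻²·A⁻²
  259 A^-1·V:  V·A⁻¹ = J·C⁻¹·A⁻¹ = kg·m²·s⁻³·A⁻²
The terms do not share a single dimension (kg·m²·s⁻²·A⁻² vs kg·m²·s⁻³·A⁻²).

No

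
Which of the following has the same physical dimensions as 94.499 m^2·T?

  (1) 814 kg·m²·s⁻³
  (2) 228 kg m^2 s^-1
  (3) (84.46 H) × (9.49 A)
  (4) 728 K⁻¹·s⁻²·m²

(3)

Reference: T·m² = Wb·m⁻²·m² = kg·m²·s⁻²·A⁻¹.
Each option:
  (1) kg·m²·s⁻³
  (2) kg·m²·s⁻¹
  (3) [kg·m²·s⁻²·A⁻²] · [A] = kg·m²·s⁻²·A⁻¹  ← same
  (4) m²·s⁻²·K⁻¹
Only (3) matches kg·m²·s⁻²·A⁻¹.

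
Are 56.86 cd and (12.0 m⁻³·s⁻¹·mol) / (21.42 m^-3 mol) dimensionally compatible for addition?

Reduce each to base SI dimensions:
  56.86 cd:  cd
  (12.0 m⁻³·s⁻¹·mol) / (21.42 m^-3 mol):  [m⁻³·s⁻¹·mol] / [m⁻³·mol] = s⁻¹
cd ≠ s⁻¹, so they cannot be added.

No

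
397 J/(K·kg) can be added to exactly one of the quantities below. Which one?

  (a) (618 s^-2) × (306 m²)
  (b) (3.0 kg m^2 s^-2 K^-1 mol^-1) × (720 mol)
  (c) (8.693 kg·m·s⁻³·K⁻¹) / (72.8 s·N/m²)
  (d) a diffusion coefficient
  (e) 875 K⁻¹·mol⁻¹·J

(c)

Reference: J·kg⁻¹·K⁻¹ = N·m·kg⁻¹·K⁻¹ = m²·s⁻²·K⁻¹.
Each option:
  (a) [s⁻²] · [m²] = m²·s⁻²
  (b) [kg·m²·s⁻²·K⁻¹·mol⁻¹] · [mol] = kg·m²·s⁻²·K⁻¹
  (c) [kg·m·s⁻³·K⁻¹] / [kg·m⁻¹·s⁻¹] = m²·s⁻²·K⁻¹  ← same
  (d) [diffusion coefficient] = m²·s⁻¹
  (e) J·mol⁻¹·K⁻¹ = N·m·mol⁻¹·K⁻¹ = kg·m²·s⁻²·K⁻¹·mol⁻¹
Only (c) matches m²·s⁻²·K⁻¹.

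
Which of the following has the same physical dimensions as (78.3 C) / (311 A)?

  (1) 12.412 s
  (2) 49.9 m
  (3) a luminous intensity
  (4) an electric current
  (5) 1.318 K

(1)

Reference: [s·A] / [A] = s.
Each option:
  (1) s  ← same
  (2) m
  (3) [luminous intensity] = cd
  (4) [electric current] = A
  (5) K
Only (1) matches s.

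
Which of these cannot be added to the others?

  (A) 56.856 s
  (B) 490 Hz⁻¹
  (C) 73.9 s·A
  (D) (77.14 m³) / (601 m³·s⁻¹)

In SI base units:
  (A) s
  (B) Hz⁻¹ = (s⁻¹)⁻¹ = s
  (C) A·s = s·A
  (D) [m³] / [m³·s⁻¹] = s
All reduce to s except (C), which is s·A.

(C)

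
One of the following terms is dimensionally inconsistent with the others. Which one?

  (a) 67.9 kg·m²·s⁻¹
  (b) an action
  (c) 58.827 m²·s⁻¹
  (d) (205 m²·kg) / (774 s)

(c)

Reduce each to base SI dimensions:
  (a) kg·m²·s⁻¹
  (b) [action] = kg·m²·s⁻¹
  (c) m²·s⁻¹
  (d) [kg·m²] / [s] = kg·m²·s⁻¹
All reduce to kg·m²·s⁻¹ except (c), which is m²·s⁻¹.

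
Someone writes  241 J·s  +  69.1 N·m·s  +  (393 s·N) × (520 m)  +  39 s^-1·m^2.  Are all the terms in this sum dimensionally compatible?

No

Dimensions:
  241 J·s:  J·s = N·m·s = kg·m²·s⁻¹
  69.1 N·m·s:  N·m·s = kg·m·s⁻²·m·s = kg·m²·s⁻¹
  (393 s·N) × (520 m):  [kg·m·s⁻¹] · [m] = kg·m²·s⁻¹
  39 s^-1·m^2:  m²·s⁻¹
The terms do not share a single dimension (kg·m²·s⁻¹ vs m²·s⁻¹).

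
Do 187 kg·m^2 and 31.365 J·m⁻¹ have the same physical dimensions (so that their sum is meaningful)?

No

Expand each in SI base units:
  187 kg·m^2:  kg·m²
  31.365 J·m⁻¹:  J·m⁻¹ = N·m·m⁻¹ = kg·m·s⁻²
kg·m² ≠ kg·m·s⁻², so they cannot be added.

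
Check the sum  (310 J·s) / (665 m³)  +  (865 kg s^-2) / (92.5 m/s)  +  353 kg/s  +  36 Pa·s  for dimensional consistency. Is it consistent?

No

Reduce each to base SI dimensions:
  (310 J·s) / (665 m³):  [kg·m²·s⁻¹] / [m³] = kg·m⁻¹·s⁻¹
  (865 kg s^-2) / (92.5 m/s):  [kg·s⁻²] / [m·s⁻¹] = kg·m⁻¹·s⁻¹
  353 kg/s:  kg·s⁻¹
  36 Pa·s:  Pa·s = N·m⁻²·s = kg·m⁻¹·s⁻¹
The terms do not share a single dimension (kg·m⁻¹·s⁻¹ vs kg·s⁻¹).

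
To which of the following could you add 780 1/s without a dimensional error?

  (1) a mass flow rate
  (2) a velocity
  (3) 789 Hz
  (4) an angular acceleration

(3)

Reference: s⁻¹.
Each option:
  (1) [mass flow rate] = kg·s⁻¹
  (2) [velocity] = m·s⁻¹
  (3) Hz = s⁻¹  ← same
  (4) [angular acceleration] = s⁻²
Only (3) matches s⁻¹.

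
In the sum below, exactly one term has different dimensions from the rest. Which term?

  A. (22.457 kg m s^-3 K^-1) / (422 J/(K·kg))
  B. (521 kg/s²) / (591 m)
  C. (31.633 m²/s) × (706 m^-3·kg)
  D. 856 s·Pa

Reduce each to base SI dimensions:
  A. [kg·m·s⁻³·K⁻¹] / [m²·s⁻²·K⁻¹] = kg·m⁻¹·s⁻¹
  B. [kg·s⁻²] / [m] = kg·m⁻¹·s⁻²
  C. [m²·s⁻¹] · [kg·m⁻³] = kg·m⁻¹·s⁻¹
  D. Pa·s = N·m⁻²·s = kg·m⁻¹·s⁻¹
All reduce to kg·m⁻¹·s⁻¹ except B., which is kg·m⁻¹·s⁻².

B.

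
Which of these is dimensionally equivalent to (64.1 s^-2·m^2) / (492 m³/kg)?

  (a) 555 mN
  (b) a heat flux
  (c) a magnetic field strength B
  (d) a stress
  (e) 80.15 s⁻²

(d)

Reference: [m²·s⁻²] / [kg⁻¹·m³] = kg·m⁻¹·s⁻².
Each option:
  (a) N = kg·m·s⁻²
  (b) [heat flux] = kg·s⁻³
  (c) [magnetic field strength B] = kg·s⁻²·A⁻¹
  (d) [stress] = kg·m⁻¹·s⁻²  ← same
  (e) s⁻²
Only (d) matches kg·m⁻¹·s⁻².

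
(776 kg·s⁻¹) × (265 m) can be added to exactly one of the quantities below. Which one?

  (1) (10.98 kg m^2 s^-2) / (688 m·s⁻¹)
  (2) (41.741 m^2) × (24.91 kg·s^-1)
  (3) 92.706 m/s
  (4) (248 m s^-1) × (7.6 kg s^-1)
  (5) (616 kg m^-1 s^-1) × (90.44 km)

(1)

Reference: [kg·s⁻¹] · [m] = kg·m·s⁻¹.
Each option:
  (1) [kg·m²·s⁻²] / [m·s⁻¹] = kg·m·s⁻¹  ← same
  (2) [m²] · [kg·s⁻¹] = kg·m²·s⁻¹
  (3) m·s⁻¹
  (4) [m·s⁻¹] · [kg·s⁻¹] = kg·m·s⁻²
  (5) [kg·m⁻¹·s⁻¹] · [m] = kg·s⁻¹
Only (1) matches kg·m·s⁻¹.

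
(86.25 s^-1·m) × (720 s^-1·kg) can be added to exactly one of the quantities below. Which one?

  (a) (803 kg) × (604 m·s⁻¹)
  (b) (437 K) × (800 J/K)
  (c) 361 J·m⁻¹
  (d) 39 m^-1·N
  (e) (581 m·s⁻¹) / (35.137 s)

(c)

Reference: [m·s⁻¹] · [kg·s⁻¹] = kg·m·s⁻².
Each option:
  (a) [kg] · [m·s⁻¹] = kg·m·s⁻¹
  (b) [K] · [kg·m²·s⁻²·K⁻¹] = kg·m²·s⁻²
  (c) J·m⁻¹ = N·m·m⁻¹ = kg·m·s⁻²  ← same
  (d) N·m⁻¹ = kg·m·s⁻²·m⁻¹ = kg·s⁻²
  (e) [m·s⁻¹] / [s] = m·s⁻²
Only (c) matches kg·m·s⁻².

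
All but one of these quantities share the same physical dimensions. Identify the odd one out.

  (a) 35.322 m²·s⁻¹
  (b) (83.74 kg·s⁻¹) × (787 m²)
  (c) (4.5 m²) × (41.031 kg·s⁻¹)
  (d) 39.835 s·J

Expand each in SI base units:
  (a) m²·s⁻¹
  (b) [kg·s⁻¹] · [m²] = kg·m²·s⁻¹
  (c) [m²] · [kg·s⁻¹] = kg·m²·s⁻¹
  (d) J·s = N·m·s = kg·m²·s⁻¹
All reduce to kg·m²·s⁻¹ except (a), which is m²·s⁻¹.

(a)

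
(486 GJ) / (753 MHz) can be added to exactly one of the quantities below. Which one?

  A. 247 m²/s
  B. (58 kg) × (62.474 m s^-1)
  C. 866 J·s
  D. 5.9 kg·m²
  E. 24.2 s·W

Reference: [kg·m²·s⁻²] / [s⁻¹] = kg·m²·s⁻¹.
Each option:
  A. m²·s⁻¹
  B. [kg] · [m·s⁻¹] = kg·m·s⁻¹
  C. J·s = N·m·s = kg·m²·s⁻¹  ← same
  D. kg·m²
  E. W·s = J·s⁻¹·s = kg·m²·s⁻²
Only C. matches kg·m²·s⁻¹.

C.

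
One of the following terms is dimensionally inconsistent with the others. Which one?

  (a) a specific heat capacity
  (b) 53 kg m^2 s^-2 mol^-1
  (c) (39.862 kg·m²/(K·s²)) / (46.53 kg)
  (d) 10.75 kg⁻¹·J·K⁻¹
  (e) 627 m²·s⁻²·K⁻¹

In SI base units:
  (a) [specific heat capacity] = m²·s⁻²·K⁻¹
  (b) kg·m²·s⁻²·mol⁻¹
  (c) [kg·m²·s⁻²·K⁻¹] / [kg] = m²·s⁻²·K⁻¹
  (d) J·kg⁻¹·K⁻¹ = N·m·kg⁻¹·K⁻¹ = m²·s⁻²·K⁻¹
  (e) m²·s⁻²·K⁻¹
All reduce to m²·s⁻²·K⁻¹ except (b), which is kg·m²·s⁻²·mol⁻¹.

(b)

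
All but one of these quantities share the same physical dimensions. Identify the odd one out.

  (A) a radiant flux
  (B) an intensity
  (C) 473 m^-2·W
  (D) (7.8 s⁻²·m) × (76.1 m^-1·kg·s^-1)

(A)

Reduce each to base SI dimensions:
  (A) [radiant flux] = kg·m²·s⁻³
  (B) [intensity] = kg·s⁻³
  (C) W·m⁻² = J·s⁻¹·m⁻² = kg·s⁻³
  (D) [m·s⁻²] · [kg·m⁻¹·s⁻¹] = kg·s⁻³
All reduce to kg·s⁻³ except (A), which is kg·m²·s⁻³.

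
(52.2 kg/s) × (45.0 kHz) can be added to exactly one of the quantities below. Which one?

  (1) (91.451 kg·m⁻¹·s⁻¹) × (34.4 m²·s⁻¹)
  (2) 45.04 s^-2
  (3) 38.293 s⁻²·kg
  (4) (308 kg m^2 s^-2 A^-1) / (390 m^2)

(3)

Reference: [kg·s⁻¹] · [s⁻¹] = kg·s⁻².
Each option:
  (1) [kg·m⁻¹·s⁻¹] · [m²·s⁻¹] = kg·m·s⁻²
  (2) s⁻²
  (3) kg·s⁻²  ← same
  (4) [kg·m²·s⁻²·A⁻¹] / [m²] = kg·s⁻²·A⁻¹
Only (3) matches kg·s⁻².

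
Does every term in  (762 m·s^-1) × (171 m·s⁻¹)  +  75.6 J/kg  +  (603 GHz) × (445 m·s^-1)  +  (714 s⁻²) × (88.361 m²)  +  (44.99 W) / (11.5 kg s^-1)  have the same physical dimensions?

No

Expand each in SI base units:
  (762 m·s^-1) × (171 m·s⁻¹):  [m·s⁻¹] · [m·s⁻¹] = m²·s⁻²
  75.6 J/kg:  J·kg⁻¹ = N·m·kg⁻¹ = m²·s⁻²
  (603 GHz) × (445 m·s^-1):  [s⁻¹] · [m·s⁻¹] = m·s⁻²
  (714 s⁻²) × (88.361 m²):  [s⁻²] · [m²] = m²·s⁻²
  (44.99 W) / (11.5 kg s^-1):  [kg·m²·s⁻³] / [kg·s⁻¹] = m²·s⁻²
The terms do not share a single dimension (m²·s⁻² vs m·s⁻²).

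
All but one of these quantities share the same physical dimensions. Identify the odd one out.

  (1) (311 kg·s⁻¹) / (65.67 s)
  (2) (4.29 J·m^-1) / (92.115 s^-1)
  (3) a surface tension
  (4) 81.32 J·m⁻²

(2)

Expand each in SI base units:
  (1) [kg·s⁻¹] / [s] = kg·s⁻²
  (2) [kg·m·s⁻²] / [s⁻¹] = kg·m·s⁻¹
  (3) [surface tension] = kg·s⁻²
  (4) J·m⁻² = N·m·m⁻² = kg·s⁻²
All reduce to kg·s⁻² except (2), which is kg·m·s⁻¹.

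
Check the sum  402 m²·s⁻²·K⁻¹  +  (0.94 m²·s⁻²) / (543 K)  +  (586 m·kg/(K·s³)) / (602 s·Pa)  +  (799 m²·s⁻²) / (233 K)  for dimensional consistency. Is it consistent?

Yes

In SI base units:
  402 m²·s⁻²·K⁻¹:  m²·s⁻²·K⁻¹
  (0.94 m²·s⁻²) / (543 K):  [m²·s⁻²] / [K] = m²·s⁻²·K⁻¹
  (586 m·kg/(K·s³)) / (602 s·Pa):  [kg·m·s⁻³·K⁻¹] / [kg·m⁻¹·s⁻¹] = m²·s⁻²·K⁻¹
  (799 m²·s⁻²) / (233 K):  [m²·s⁻²] / [K] = m²·s⁻²·K⁻¹
Every term reduces to m²·s⁻²·K⁻¹.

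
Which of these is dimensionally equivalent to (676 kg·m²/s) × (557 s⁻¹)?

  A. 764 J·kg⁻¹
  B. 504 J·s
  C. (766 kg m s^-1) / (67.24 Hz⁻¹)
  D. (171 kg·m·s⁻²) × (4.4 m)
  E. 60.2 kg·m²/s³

D.

Reference: [kg·m²·s⁻¹] · [s⁻¹] = kg·m²·s⁻².
Each option:
  A. J·kg⁻¹ = N·m·kg⁻¹ = m²·s⁻²
  B. J·s = N·m·s = kg·m²·s⁻¹
  C. [kg·m·s⁻¹] / [s] = kg·m·s⁻²
  D. [kg·m·s⁻²] · [m] = kg·m²·s⁻²  ← same
  E. kg·m²·s⁻³
Only D. matches kg·m²·s⁻².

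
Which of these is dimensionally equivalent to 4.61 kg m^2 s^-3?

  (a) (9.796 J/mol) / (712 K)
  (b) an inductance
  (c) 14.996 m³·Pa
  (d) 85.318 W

(d)

Reference: kg·m²·s⁻³.
Each option:
  (a) [kg·m²·s⁻²·mol⁻¹] / [K] = kg·m²·s⁻²·K⁻¹·mol⁻¹
  (b) [inductance] = kg·m²·s⁻²·A⁻²
  (c) Pa·m³ = N·m⁻²·m³ = kg·m²·s⁻²
  (d) W = J·s⁻¹ = kg·m²·s⁻³  ← same
Only (d) matches kg·m²·s⁻³.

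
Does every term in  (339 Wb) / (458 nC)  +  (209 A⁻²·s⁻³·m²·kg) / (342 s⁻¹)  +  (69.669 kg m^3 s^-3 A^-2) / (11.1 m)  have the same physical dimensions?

No

Reduce each to base SI dimensions:
  (339 Wb) / (458 nC):  [kg·m²·s⁻²·A⁻¹] / [s·A] = kg·m²·s⁻³·A⁻²
  (209 A⁻²·s⁻³·m²·kg) / (342 s⁻¹):  [kg·m²·s⁻³·A⁻²] / [s⁻¹] = kg·m²·s⁻²·A⁻²
  (69.669 kg m^3 s^-3 A^-2) / (11.1 m):  [kg·m³·s⁻³·A⁻²] / [m] = kg·m²·s⁻³·A⁻²
The terms do not share a single dimension (kg·m²·s⁻²·A⁻² vs kg·m²·s⁻³·A⁻²).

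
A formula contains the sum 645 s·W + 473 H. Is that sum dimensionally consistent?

No

Reduce each to base SI dimensions:
  645 s·W:  W·s = J·s⁻¹·s = kg·m²·s⁻²
  473 H:  H = V·s·A⁻¹ = kg·m²·s⁻²·A⁻²
kg·m²·s⁻² ≠ kg·m²·s⁻²·A⁻², so they cannot be added.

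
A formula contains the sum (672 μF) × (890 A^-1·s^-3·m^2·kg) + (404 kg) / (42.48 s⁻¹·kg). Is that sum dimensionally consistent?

No

Reduce each to base SI dimensions:
  (672 μF) × (890 A^-1·s^-3·m^2·kg):  [kg⁻¹·m⁻²·s⁴·A²] · [kg·m²·s⁻³·A⁻¹] = s·A
  (404 kg) / (42.48 s⁻¹·kg):  [kg] / [kg·s⁻¹] = s
s·A ≠ s, so they cannot be added.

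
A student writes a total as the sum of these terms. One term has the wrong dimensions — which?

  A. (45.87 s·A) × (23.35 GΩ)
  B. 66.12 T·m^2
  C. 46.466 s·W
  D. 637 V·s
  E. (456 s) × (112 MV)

Work out the base dimensions of each:
  A. [s·A] · [kg·m²·s⁻³·A⁻²] = kg·m²·s⁻²·A⁻¹
  B. T·m² = Wb·m⁻²·m² = kg·m²·s⁻²·A⁻¹
  C. W·s = J·s⁻¹·s = kg·m²·s⁻²
  D. V·s = J·C⁻¹·s = kg·m²·s⁻²·A⁻¹
  E. [s] · [kg·m²·s⁻³·A⁻¹] = kg·m²·s⁻²·A⁻¹
All reduce to kg·m²·s⁻²·A⁻¹ except C., which is kg·m²·s⁻².

C.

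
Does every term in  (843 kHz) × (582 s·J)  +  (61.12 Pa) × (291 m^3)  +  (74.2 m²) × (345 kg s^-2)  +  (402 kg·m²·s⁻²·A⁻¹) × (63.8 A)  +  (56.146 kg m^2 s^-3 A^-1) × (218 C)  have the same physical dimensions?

Dimensions:
  (843 kHz) × (582 s·J):  [s⁻¹] · [kg·m²·s⁻¹] = kg·m²·s⁻²
  (61.12 Pa) × (291 m^3):  [kg·m⁻¹·s⁻²] · [m³] = kg·m²·s⁻²
  (74.2 m²) × (345 kg s^-2):  [m²] · [kg·s⁻²] = kg·m²·s⁻²
  (402 kg·m²·s⁻²·A⁻¹) × (63.8 A):  [kg·m²·s⁻²·A⁻¹] · [A] = kg·m²·s⁻²
  (56.146 kg m^2 s^-3 A^-1) × (218 C):  [kg·m²·s⁻³·A⁻¹] · [s·A] = kg·m²·s⁻²
Every term reduces to kg·m²·s⁻².

Yes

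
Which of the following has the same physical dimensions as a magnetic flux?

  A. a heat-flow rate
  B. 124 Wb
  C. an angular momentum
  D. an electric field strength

B.

Reference: [magnetic flux] = kg·m²·s⁻²·A⁻¹.
Each option:
  A. [heat-flow rate] = kg·m²·s⁻³
  B. Wb = V·s = kg·m²·s⁻²·A⁻¹  ← same
  C. [angular momentum] = kg·m²·s⁻¹
  D. [electric field strength] = kg·m·s⁻³·A⁻¹
Only B. matches kg·m²·s⁻²·A⁻¹.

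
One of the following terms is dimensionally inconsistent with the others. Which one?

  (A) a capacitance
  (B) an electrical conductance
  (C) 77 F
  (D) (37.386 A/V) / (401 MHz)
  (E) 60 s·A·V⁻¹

(B)

Work out the base dimensions of each:
  (A) [capacitance] = kg⁻¹·m⁻²·s⁴·A²
  (B) [electrical conductance] = kg⁻¹·m⁻²·s³·A²
  (C) F = C·V⁻¹ = kg⁻¹·m⁻²·s⁴·A²
  (D) [kg⁻¹·m⁻²·s³·A²] / [s⁻¹] = kg⁻¹·m⁻²·s⁴·A²
  (E) A·s·V⁻¹ = A·s·(J·C⁻¹)⁻¹ = kg⁻¹·m⁻²·s⁴·A²
All reduce to kg⁻¹·m⁻²·s⁴·A² except (B), which is kg⁻¹·m⁻²·s³·A².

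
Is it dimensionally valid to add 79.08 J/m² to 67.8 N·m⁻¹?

Reduce each to base SI dimensions:
  79.08 J/m²:  J·m⁻² = N·m·m⁻² = kg·s⁻²
  67.8 N·m⁻¹:  N·m⁻¹ = kg·m·s⁻²·m⁻¹ = kg·s⁻²
Both are kg·s⁻², so they have the same dimensions and can be added.

Yes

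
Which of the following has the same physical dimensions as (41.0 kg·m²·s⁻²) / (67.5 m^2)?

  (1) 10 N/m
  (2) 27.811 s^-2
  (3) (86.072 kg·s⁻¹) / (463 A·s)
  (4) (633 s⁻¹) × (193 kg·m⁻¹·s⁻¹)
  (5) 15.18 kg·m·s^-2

(1)

Reference: [kg·m²·s⁻²] / [m²] = kg·s⁻².
Each option:
  (1) N·m⁻¹ = kg·m·s⁻²·m⁻¹ = kg·s⁻²  ← same
  (2) s⁻²
  (3) [kg·s⁻¹] / [s·A] = kg·s⁻²·A⁻¹
  (4) [s⁻¹] · [kg·m⁻¹·s⁻¹] = kg·m⁻¹·s⁻²
  (5) kg·m·s⁻²
Only (1) matches kg·s⁻².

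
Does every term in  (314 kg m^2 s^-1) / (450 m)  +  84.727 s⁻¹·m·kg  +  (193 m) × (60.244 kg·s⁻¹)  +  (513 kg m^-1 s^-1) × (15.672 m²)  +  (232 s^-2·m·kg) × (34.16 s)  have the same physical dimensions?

In SI base units:
  (314 kg m^2 s^-1) / (450 m):  [kg·m²·s⁻¹] / [m] = kg·m·s⁻¹
  84.727 s⁻¹·m·kg:  kg·m·s⁻¹
  (193 m) × (60.244 kg·s⁻¹):  [m] · [kg·s⁻¹] = kg·m·s⁻¹
  (513 kg m^-1 s^-1) × (15.672 m²):  [kg·m⁻¹·s⁻¹] · [m²] = kg·m·s⁻¹
  (232 s^-2·m·kg) × (34.16 s):  [kg·m·s⁻²] · [s] = kg·m·s⁻¹
Every term reduces to kg·m·s⁻¹.

Yes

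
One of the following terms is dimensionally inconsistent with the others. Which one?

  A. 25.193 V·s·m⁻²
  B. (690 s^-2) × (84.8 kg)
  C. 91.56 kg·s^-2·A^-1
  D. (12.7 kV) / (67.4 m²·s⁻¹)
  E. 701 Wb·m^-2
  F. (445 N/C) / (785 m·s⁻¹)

Work out the base dimensions of each:
  A. V·s·m⁻² = J·C⁻¹·s·m⁻² = kg·s⁻²·A⁻¹
  B. [s⁻²] · [kg] = kg·s⁻²
  C. kg·s⁻²·A⁻¹
  D. [kg·m²·s⁻³·A⁻¹] / [m²·s⁻¹] = kg·s⁻²·A⁻¹
  E. Wb·m⁻² = V·s·m⁻² = kg·s⁻²·A⁻¹
  F. [kg·m·s⁻³·A⁻¹] / [m·s⁻¹] = kg·s⁻²·A⁻¹
All reduce to kg·s⁻²·A⁻¹ except B., which is kg·s⁻².

B.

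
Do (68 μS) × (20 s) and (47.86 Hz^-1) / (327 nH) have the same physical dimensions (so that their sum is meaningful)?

No

In SI base units:
  (68 μS) × (20 s):  [kg⁻¹·m⁻²·s³·A²] · [s] = kg⁻¹·m⁻²·s⁴·A²
  (47.86 Hz^-1) / (327 nH):  [s] / [kg·m²·s⁻²·A⁻²] = kg⁻¹·m⁻²·s³·A²
kg⁻¹·m⁻²·s⁴·A² ≠ kg⁻¹·m⁻²·s³·A², so they cannot be added.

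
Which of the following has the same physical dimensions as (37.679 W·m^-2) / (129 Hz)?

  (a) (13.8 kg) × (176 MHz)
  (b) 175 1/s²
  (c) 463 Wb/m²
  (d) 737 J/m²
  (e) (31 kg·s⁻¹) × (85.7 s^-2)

Reference: [kg·s⁻³] / [s⁻¹] = kg·s⁻².
Each option:
  (a) [kg] · [s⁻¹] = kg·s⁻¹
  (b) s⁻²
  (c) Wb·m⁻² = V·s·m⁻² = kg·s⁻²·A⁻¹
  (d) J·m⁻² = N·m·m⁻² = kg·s⁻²  ← same
  (e) [kg·s⁻¹] · [s⁻²] = kg·s⁻³
Only (d) matches kg·s⁻².

(d)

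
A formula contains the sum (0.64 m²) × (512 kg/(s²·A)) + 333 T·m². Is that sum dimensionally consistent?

Yes

Expand each in SI base units:
  (0.64 m²) × (512 kg/(s²·A)):  [m²] · [kg·s⁻²·A⁻¹] = kg·m²·s⁻²·A⁻¹
  333 T·m²:  T·m² = Wb·m⁻²·m² = kg·m²·s⁻²·A⁻¹
Both are kg·m²·s⁻²·A⁻¹, so they have the same dimensions and can be added.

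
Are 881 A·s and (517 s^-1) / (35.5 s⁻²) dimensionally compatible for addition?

No

Work out the base dimensions of each:
  881 A·s:  A·s = s·A
  (517 s^-1) / (35.5 s⁻²):  [s⁻¹] / [s⁻²] = s
s·A ≠ s, so they cannot be added.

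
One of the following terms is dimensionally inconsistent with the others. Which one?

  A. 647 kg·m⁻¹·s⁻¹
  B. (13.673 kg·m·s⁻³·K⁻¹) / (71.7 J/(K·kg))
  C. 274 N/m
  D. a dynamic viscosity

C.

Expand each in SI base units:
  A. kg·m⁻¹·s⁻¹
  B. [kg·m·s⁻³·K⁻¹] / [m²·s⁻²·K⁻¹] = kg·m⁻¹·s⁻¹
  C. N·m⁻¹ = kg·m·s⁻²·m⁻¹ = kg·s⁻²
  D. [dynamic viscosity] = kg·m⁻¹·s⁻¹
All reduce to kg·m⁻¹·s⁻¹ except C., which is kg·s⁻².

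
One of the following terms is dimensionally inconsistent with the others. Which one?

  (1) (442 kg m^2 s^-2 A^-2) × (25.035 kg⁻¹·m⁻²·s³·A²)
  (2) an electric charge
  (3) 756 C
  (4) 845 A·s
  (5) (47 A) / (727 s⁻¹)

(1)

Reduce each to base SI dimensions:
  (1) [kg·m²·s⁻²·A⁻²] · [kg⁻¹·m⁻²·s³·A²] = s
  (2) [electric charge] = s·A
  (3) C = s·A
  (4) A·s = s·A
  (5) [A] / [s⁻¹] = s·A
All reduce to s·A except (1), which is s.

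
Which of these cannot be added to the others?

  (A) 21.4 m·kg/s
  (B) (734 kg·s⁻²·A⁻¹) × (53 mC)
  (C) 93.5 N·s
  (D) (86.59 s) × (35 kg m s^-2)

Work out the base dimensions of each:
  (A) kg·m·s⁻¹
  (B) [kg·s⁻²·A⁻¹] · [s·A] = kg·s⁻¹
  (C) N·s = kg·m·s⁻²·s = kg·m·s⁻¹
  (D) [s] · [kg·m·s⁻²] = kg·m·s⁻¹
All reduce to kg·m·s⁻¹ except (B), which is kg·s⁻¹.

(B)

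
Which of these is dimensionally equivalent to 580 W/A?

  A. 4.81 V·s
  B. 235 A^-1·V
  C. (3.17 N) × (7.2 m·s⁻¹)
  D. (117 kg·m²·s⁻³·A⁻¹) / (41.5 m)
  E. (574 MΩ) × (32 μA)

E.

Reference: W·A⁻¹ = J·s⁻¹·A⁻¹ = kg·m²·s⁻³·A⁻¹.
Each option:
  A. V·s = J·C⁻¹·s = kg·m²·s⁻²·A⁻¹
  B. V·A⁻¹ = J·C⁻¹·A⁻¹ = kg·m²·s⁻³·A⁻²
  C. [kg·m·s⁻²] · [m·s⁻¹] = kg·m²·s⁻³
  D. [kg·m²·s⁻³·A⁻¹] / [m] = kg·m·s⁻³·A⁻¹
  E. [kg·m²·s⁻³·A⁻²] · [A] = kg·m²·s⁻³·A⁻¹  ← same
Only E. matches kg·m²·s⁻³·A⁻¹.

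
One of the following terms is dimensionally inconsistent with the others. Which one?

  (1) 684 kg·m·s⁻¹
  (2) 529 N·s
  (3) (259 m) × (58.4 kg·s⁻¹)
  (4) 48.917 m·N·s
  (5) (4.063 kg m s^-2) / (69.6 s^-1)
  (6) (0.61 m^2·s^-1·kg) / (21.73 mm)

(4)

Reduce each to base SI dimensions:
  (1) kg·m·s⁻¹
  (2) N·s = kg·m·s⁻²·s = kg·m·s⁻¹
  (3) [m] · [kg·s⁻¹] = kg·m·s⁻¹
  (4) N·m·s = kg·m·s⁻²·m·s = kg·m²·s⁻¹
  (5) [kg·m·s⁻²] / [s⁻¹] = kg·m·s⁻¹
  (6) [kg·m²·s⁻¹] / [m] = kg·m·s⁻¹
All reduce to kg·m·s⁻¹ except (4), which is kg·m²·s⁻¹.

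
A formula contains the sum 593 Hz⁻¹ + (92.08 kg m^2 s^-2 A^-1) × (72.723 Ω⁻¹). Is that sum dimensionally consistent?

Expand each in SI base units:
  593 Hz⁻¹:  Hz⁻¹ = (s⁻¹)⁻¹ = s
  (92.08 kg m^2 s^-2 A^-1) × (72.723 Ω⁻¹):  [kg·m²·s⁻²·A⁻¹] · [kg⁻¹·m⁻²·s³·A²] = s·A
s ≠ s·A, so they cannot be added.

No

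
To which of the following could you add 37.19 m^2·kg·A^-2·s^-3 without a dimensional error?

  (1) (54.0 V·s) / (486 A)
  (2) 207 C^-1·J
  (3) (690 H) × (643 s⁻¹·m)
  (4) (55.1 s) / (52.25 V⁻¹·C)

Reference: kg·m²·s⁻³·A⁻².
Each option:
  (1) [kg·m²·s⁻²·A⁻¹] / [A] = kg·m²·s⁻²·A⁻²
  (2) J·C⁻¹ = N·m·(s·A)⁻¹ = kg·m²·s⁻³·A⁻¹
  (3) [kg·m²·s⁻²·A⁻²] · [m·s⁻¹] = kg·m³·s⁻³·A⁻²
  (4) [s] / [kg⁻¹·m⁻²·s⁴·A²] = kg·m²·s⁻³·A⁻²  ← same
Only (4) matches kg·m²·s⁻³·A⁻².

(4)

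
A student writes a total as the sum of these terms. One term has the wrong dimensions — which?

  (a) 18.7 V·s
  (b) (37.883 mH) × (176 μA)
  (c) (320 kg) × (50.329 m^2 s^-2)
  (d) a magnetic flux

(c)

Work out the base dimensions of each:
  (a) V·s = J·C⁻¹·s = kg·m²·s⁻²·A⁻¹
  (b) [kg·m²·s⁻²·A⁻²] · [A] = kg·m²·s⁻²·A⁻¹
  (c) [kg] · [m²·s⁻²] = kg·m²·s⁻²
  (d) [magnetic flux] = kg·m²·s⁻²·A⁻¹
All reduce to kg·m²·s⁻²·A⁻¹ except (c), which is kg·m²·s⁻².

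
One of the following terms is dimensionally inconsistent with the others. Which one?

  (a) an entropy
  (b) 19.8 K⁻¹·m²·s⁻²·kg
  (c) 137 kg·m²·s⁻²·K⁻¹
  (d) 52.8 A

In SI base units:
  (a) [entropy] = kg·m²·s⁻²·K⁻¹
  (b) kg·m²·s⁻²·K⁻¹
  (c) kg·m²·s⁻²·K⁻¹
  (d) A
All reduce to kg·m²·s⁻²·K⁻¹ except (d), which is A.

(d)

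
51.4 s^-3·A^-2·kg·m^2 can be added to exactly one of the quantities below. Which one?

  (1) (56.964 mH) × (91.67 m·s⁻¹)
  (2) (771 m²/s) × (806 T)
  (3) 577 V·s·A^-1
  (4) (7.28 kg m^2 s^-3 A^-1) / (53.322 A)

Reference: kg·m²·s⁻³·A⁻².
Each option:
  (1) [kg·m²·s⁻²·A⁻²] · [m·s⁻¹] = kg·m³·s⁻³·A⁻²
  (2) [m²·s⁻¹] · [kg·s⁻²·A⁻¹] = kg·m²·s⁻³·A⁻¹
  (3) V·s·A⁻¹ = J·C⁻¹·s·A⁻¹ = kg·m²·s⁻²·A⁻²
  (4) [kg·m²·s⁻³·A⁻¹] / [A] = kg·m²·s⁻³·A⁻²  ← same
Only (4) matches kg·m²·s⁻³·A⁻².

(4)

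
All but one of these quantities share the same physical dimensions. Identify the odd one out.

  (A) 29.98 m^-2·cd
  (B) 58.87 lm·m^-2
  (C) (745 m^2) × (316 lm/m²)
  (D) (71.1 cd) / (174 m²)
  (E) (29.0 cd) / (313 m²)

(C)

Dimensions:
  (A) cd·m⁻² = m⁻²·cd
  (B) lm·m⁻² = cd·m⁻² = m⁻²·cd
  (C) [m²] · [m⁻²·cd] = cd
  (D) [cd] / [m²] = m⁻²·cd
  (E) [cd] / [m²] = m⁻²·cd
All reduce to m⁻²·cd except (C), which is cd.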